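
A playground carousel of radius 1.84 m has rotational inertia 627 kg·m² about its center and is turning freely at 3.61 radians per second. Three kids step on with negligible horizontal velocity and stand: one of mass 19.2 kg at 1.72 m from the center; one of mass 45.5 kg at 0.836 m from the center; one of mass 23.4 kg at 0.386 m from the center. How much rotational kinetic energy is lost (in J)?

No external torque acts about the center; L_before = L_after.
Added inertia Σmr² = (19.2)(1.72)² + (45.5)(0.836)² + (23.4)(0.386)² = 92.09 kg·m²; I_f = 627.0 + 92.09 = 719.1 kg·m².
ω_f = I_p ω_i / I_f = (627.0)(3.61) / 719.1 = 3.148 rad/s.
KE_i = ½(627.0)(3.610 rad/s)² = 4086 J; KE_f = ½(719.1)(3.148)² = 3562 J.

energy lost ≈ 523 J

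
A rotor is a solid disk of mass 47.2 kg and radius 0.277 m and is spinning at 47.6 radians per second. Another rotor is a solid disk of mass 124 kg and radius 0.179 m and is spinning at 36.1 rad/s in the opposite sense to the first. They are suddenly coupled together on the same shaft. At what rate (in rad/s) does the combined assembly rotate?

The coupling torques are internal; angular momentum about the shared axis is conserved.
Moments of inertia: I_A = ½(47.2)(0.277)² = 1.811 kg·m²; I_B = ½(124)(0.179)² = 1.987 kg·m².
Taking A's sense as positive: L = (1.811)(47.6) − (1.987)(36.1) = 14.48 kg·m²·rad/s.
Combined I = 1.811 + 1.987 = 3.797 kg·m².
ω_f = L / I = 14.48 / 3.797 = 3.813 rad/s.

|ω_f| ≈ 3.81 rad/s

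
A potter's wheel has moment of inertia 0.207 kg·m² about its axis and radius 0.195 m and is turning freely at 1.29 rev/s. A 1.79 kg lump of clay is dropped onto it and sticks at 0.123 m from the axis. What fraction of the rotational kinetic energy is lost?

No external torque acts about the axis; L_before = L_after.
Added inertia Σmr² = (1.79)(0.123)² = 0.02708 kg·m²; I_f = 0.2070 + 0.02708 = 0.2341 kg·m².
ω_f = I_p ω_i / I_f = (0.2070)(1.29) / 0.2341 = 1.141 rev/s.
KE_i = ½(0.2070)(8.105 rad/s)² = 6.800 J; KE_f = ½(0.2341)(7.168)² = 6.013 J.
Fraction lost = 0.1157.

fraction ≈ 0.116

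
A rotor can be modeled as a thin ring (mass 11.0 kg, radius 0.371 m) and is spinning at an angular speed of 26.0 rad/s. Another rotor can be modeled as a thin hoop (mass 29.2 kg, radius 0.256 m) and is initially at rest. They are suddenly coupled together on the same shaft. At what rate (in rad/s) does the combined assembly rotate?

|ω_f| ≈ 11.5 rad/s

The coupling torques are internal; angular momentum about the shared axis is conserved.
Moments of inertia: I_A = (11.0)(0.371)² = 1.514 kg·m²; I_B = (29.2)(0.256)² = 1.914 kg·m².
Taking A's sense as positive: L = (1.514)(26.0) = 39.37 kg·m²·rad/s.
Combined I = 1.514 + 1.914 = 3.428 kg·m².
ω_f = L / I = 39.37 / 3.428 = 11.48 rad/s.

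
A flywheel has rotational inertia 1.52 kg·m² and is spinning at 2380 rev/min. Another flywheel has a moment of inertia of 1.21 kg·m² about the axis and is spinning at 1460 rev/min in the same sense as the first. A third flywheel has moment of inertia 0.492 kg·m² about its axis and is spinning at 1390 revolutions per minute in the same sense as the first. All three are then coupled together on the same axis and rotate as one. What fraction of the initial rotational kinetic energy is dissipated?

fraction ≈ 0.0586

No external torque acts about the common axis, so total angular momentum is conserved.
Taking A's sense as positive: L = (1.520)(2380) + (1.210)(1460) + (0.4920)(1390) = 6068 kg·m²·rpm.
Combined I = 1.520 + 1.210 + 0.4920 = 3.222 kg·m².
ω_f = L / I = 6068 / 3.222 = 1883 rpm.
KE_i = ½ΣIω² = 66560 J; KE_f = ½(3.222)(197.2)² = 62660 J.
Fraction dissipated = (KE_i − KE_f)/KE_i = 0.05861.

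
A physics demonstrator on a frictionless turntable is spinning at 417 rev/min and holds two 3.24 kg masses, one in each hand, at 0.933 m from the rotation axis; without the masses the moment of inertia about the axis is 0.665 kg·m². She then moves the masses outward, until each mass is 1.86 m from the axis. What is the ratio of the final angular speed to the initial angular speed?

Angular momentum about the spin axis is conserved since the torque about it is zero.
I₁ = 0.665 + 2(3.24)(0.933)² = 6.306 kg·m²; I₂ = 0.665 + 2(3.24)(1.86)² = 23.08 kg·m².
ω₂/ω₁ = I₁/I₂ = 6.306 / 23.08 = 0.2732.

ω₂/ω₁ ≈ 0.273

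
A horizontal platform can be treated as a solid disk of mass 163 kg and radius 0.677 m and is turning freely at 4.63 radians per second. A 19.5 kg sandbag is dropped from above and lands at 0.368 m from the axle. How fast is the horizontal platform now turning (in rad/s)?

The added mass arrives with no angular momentum about the axle, and any external torque about the axle is negligible, so the system's angular momentum is conserved.
I_p = ½(163)(0.677)² = 37.35 kg·m².
Added inertia Σmr² = (19.5)(0.368)² = 2.641 kg·m²; I_f = 37.35 + 2.641 = 39.99 kg·m².
ω_f = I_p ω_i / I_f = (37.35)(4.63) / 39.99 = 4.324 rad/s.

ω_f ≈ 4.32 rad/s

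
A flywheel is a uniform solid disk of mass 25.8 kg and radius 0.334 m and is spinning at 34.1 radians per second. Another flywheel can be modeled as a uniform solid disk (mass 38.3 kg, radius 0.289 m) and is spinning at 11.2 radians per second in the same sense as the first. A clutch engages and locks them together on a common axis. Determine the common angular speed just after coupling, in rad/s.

|ω_f| ≈ 22.0 rad/s

The coupling torques are internal; angular momentum about the shared axis is conserved.
Moments of inertia: I_A = ½(25.8)(0.334)² = 1.439 kg·m²; I_B = ½(38.3)(0.289)² = 1.599 kg·m².
Taking A's sense as positive: L = (1.439)(34.1) + (1.599)(11.2) = 66.99 kg·m²·rad/s.
Combined I = 1.439 + 1.599 = 3.038 kg·m².
ω_f = L / I = 66.99 / 3.038 = 22.05 rad/s.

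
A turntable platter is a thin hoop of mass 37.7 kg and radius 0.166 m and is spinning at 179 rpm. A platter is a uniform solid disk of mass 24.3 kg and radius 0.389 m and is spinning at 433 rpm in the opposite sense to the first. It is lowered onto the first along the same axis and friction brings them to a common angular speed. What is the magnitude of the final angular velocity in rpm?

No external torque acts about the common axis, so total angular momentum is conserved.
Moments of inertia: I_A = (37.7)(0.166)² = 1.039 kg·m²; I_B = ½(24.3)(0.389)² = 1.839 kg·m².
Taking A's sense as positive: L = (1.039)(179) − (1.839)(433) = -610.1 kg·m²·rpm.
Combined I = 1.039 + 1.839 = 2.877 kg·m².
ω_f = L / I = -610.1 / 2.877 = -212.0 rpm.

|ω_f| ≈ 212 rpm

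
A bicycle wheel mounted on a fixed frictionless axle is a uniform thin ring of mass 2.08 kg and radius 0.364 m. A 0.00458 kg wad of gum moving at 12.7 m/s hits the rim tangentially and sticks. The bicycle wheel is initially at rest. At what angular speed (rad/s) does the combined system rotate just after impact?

About the axle the impulsive forces during the collision are internal, so angular momentum about that axis is conserved.
I_p = (2.08)(0.364)² = 0.2756 kg·m². Taking the sense of the wad of gum's angular momentum as positive, L_{wad} = m v R = (0.00458)(12.7)(0.364) = 0.02117 kg·m²/s.
L_i = 0 + 0.02117 = 0.02117 kg·m²/s.
After sticking, I_f = I_p + m R² = 0.2756 + (0.00458)(0.364)² = 0.2762 kg·m².
ω_f = L_i / I_f = 0.02117 / 0.2762 = 0.07666 rad/s.

|ω_f| ≈ 0.0767 rad/s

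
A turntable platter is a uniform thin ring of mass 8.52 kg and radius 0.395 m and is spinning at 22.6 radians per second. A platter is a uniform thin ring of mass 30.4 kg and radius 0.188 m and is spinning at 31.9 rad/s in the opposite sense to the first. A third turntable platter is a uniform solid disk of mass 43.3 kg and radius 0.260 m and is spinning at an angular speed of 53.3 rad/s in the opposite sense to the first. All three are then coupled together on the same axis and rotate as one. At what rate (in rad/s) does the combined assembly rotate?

|ω_f| ≈ 21.3 rad/s

No external torque acts about the common axis, so total angular momentum is conserved.
Moments of inertia: I_A = (8.52)(0.395)² = 1.329 kg·m²; I_B = (30.4)(0.188)² = 1.074 kg·m²; I_C = ½(43.3)(0.260)² = 1.464 kg·m².
Taking A's sense as positive: L = (1.329)(22.6) − (1.074)(31.9) − (1.464)(53.3) = -82.24 kg·m²·rad/s.
Combined I = 1.329 + 1.074 + 1.464 = 3.867 kg·m².
ω_f = L / I = -82.24 / 3.867 = -21.27 rad/s.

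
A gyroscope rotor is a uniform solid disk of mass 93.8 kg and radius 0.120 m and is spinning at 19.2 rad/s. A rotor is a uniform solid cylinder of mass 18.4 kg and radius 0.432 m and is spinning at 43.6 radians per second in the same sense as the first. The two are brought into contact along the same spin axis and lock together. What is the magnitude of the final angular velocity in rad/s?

|ω_f| ≈ 36.7 rad/s

The coupling torques are internal; angular momentum about the shared axis is conserved.
Moments of inertia: I_A = ½(93.8)(0.120)² = 0.6754 kg·m²; I_B = ½(18.4)(0.432)² = 1.717 kg·m².
Taking A's sense as positive: L = (0.6754)(19.2) + (1.717)(43.6) = 87.83 kg·m²·rad/s.
Combined I = 0.6754 + 1.717 = 2.392 kg·m².
ω_f = L / I = 87.83 / 2.392 = 36.71 rad/s.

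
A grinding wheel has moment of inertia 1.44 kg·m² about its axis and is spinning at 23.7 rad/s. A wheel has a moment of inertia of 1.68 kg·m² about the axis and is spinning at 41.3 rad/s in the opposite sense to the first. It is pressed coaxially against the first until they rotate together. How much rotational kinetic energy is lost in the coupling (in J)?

The coupling torques are internal; angular momentum about the shared axis is conserved.
Taking A's sense as positive: L = (1.440)(23.7) − (1.680)(41.3) = -35.26 kg·m²·rad/s.
Combined I = 1.440 + 1.680 = 3.120 kg·m².
ω_f = L / I = -35.26 / 3.120 = -11.30 rad/s.
KE_i = ½ΣIω² = 1837 J; KE_f = ½(3.120)(11.30)² = 199.2 J.

ΔKE lost ≈ 1640 J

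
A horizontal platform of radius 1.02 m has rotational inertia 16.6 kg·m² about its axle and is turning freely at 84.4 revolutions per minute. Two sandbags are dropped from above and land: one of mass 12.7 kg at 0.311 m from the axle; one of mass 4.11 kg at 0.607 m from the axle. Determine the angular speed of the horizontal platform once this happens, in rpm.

No external torque acts about the axle; L_before = L_after.
Added inertia Σmr² = (12.7)(0.311)² + (4.11)(0.607)² = 2.743 kg·m²; I_f = 16.60 + 2.743 = 19.34 kg·m².
ω_f = I_p ω_i / I_f = (16.60)(84.4) / 19.34 = 72.43 rpm.

ω_f ≈ 72.4 rpm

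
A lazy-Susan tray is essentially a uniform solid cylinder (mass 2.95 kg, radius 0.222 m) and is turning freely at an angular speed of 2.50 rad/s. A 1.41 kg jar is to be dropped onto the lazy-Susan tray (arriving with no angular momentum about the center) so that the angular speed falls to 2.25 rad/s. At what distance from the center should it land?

r ≈ 0.0757 m

The added mass arrives with no angular momentum about the center, and any external torque about the center is negligible, so the system's angular momentum is conserved.
I_p = ½(2.95)(0.222)² = 0.07269 kg·m².
I_p ω_i = (I_p + m r²) ω_f ⇒ m r² = I_p(ω_i/ω_f − 1) = 0.07269(2.50/2.25 − 1) = 0.008077 kg·m².
r = √(0.008077/1.41) = 0.07569 m.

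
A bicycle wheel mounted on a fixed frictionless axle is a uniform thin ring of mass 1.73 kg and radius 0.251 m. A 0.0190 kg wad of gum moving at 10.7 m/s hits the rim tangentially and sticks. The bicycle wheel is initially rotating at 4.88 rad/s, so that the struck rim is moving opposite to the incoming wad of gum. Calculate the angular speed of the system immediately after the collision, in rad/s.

|ω_f| ≈ 4.36 rad/s

About the axle the impulsive forces during the collision are internal, so angular momentum about that axis is conserved.
I_p = (1.73)(0.251)² = 0.1090 kg·m². Taking the sense of the wad of gum's angular momentum as positive, L_{wad} = m v R = (0.0190)(10.7)(0.251) = 0.05103 kg·m²/s.
L_i = −I_p ω_p + m v R = −(0.1090)(4.88) + 0.05103 = -0.4809 kg·m²/s.
After sticking, I_f = I_p + m R² = 0.1090 + (0.0190)(0.251)² = 0.1102 kg·m².
ω_f = L_i / I_f = -0.4809 / 0.1102 = -4.364 rad/s.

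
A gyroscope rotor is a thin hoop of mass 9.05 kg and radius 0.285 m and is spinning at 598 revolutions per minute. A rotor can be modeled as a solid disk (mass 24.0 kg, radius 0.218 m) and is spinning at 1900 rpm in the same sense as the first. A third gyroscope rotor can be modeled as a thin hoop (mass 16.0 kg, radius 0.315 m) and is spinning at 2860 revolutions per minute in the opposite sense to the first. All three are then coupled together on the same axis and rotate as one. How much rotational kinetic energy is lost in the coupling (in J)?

ΔKE lost ≈ 66700 J

The coupling torques are internal; angular momentum about the shared axis is conserved.
Moments of inertia: I_A = (9.05)(0.285)² = 0.7351 kg·m²; I_B = ½(24.0)(0.218)² = 0.5703 kg·m²; I_C = (16.0)(0.315)² = 1.588 kg·m².
Taking A's sense as positive: L = (0.7351)(598) + (0.5703)(1900) − (1.588)(2860) = -3017 kg·m²·rpm.
Combined I = 0.7351 + 0.5703 + 1.588 = 2.893 kg·m².
ω_f = L / I = -3017 / 2.893 = -1043 rpm.
KE_i = ½ΣIω² = 83930 J; KE_f = ½(2.893)(109.2)² = 17260 J.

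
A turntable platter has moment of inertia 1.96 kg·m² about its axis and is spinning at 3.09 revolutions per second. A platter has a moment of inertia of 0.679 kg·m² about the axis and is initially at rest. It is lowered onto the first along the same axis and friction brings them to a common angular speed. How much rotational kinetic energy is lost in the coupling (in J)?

No external torque acts about the common axis, so total angular momentum is conserved.
Taking A's sense as positive: L = (1.960)(3.09) = 6.056 kg·m²·rev/s.
Combined I = 1.960 + 0.6790 = 2.639 kg·m².
ω_f = L / I = 6.056 / 2.639 = 2.295 rev/s.
KE_i = ½ΣIω² = 369.4 J; KE_f = ½(2.639)(14.42)² = 274.4 J.

ΔKE lost ≈ 95.0 J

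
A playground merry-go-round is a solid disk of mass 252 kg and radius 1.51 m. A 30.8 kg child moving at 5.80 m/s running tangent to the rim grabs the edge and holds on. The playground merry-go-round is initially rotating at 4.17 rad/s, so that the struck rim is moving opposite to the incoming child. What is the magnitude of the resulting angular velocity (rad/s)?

|ω_f| ≈ 2.60 rad/s

About the axle the impulsive forces during the collision are internal, so angular momentum about that axis is conserved.
I_p = ½(252)(1.51)² = 287.3 kg·m². Taking the sense of the child's angular momentum as positive, L_{child} = m v R = (30.8)(5.80)(1.51) = 269.7 kg·m²/s.
L_i = −I_p ω_p + m v R = −(287.3)(4.17) + 269.7 = -928.3 kg·m²/s.
After sticking, I_f = I_p + m R² = 287.3 + (30.8)(1.51)² = 357.5 kg·m².
ω_f = L_i / I_f = -928.3 / 357.5 = -2.596 rad/s.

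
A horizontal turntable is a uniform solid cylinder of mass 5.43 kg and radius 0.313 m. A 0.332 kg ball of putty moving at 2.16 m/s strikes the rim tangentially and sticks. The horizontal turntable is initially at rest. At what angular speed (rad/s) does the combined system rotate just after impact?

|ω_f| ≈ 0.752 rad/s

The axle reaction passes through the axle and exerts no torque about it; angular momentum about the axle is conserved through the impact.
I_p = ½(5.43)(0.313)² = 0.2660 kg·m². Taking the sense of the ball of putty's angular momentum as positive, L_{ball} = m v R = (0.332)(2.16)(0.313) = 0.2245 kg·m²/s.
L_i = 0 + 0.2245 = 0.2245 kg·m²/s.
After sticking, I_f = I_p + m R² = 0.2660 + (0.332)(0.313)² = 0.2985 kg·m².
ω_f = L_i / I_f = 0.2245 / 0.2985 = 0.7519 rad/s.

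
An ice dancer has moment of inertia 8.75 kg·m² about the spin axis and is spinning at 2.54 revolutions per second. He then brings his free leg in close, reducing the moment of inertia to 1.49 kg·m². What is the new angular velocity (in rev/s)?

ω₂ ≈ 14.9 rev/s

Angular momentum about the spin axis is conserved since the torque about it is zero.
ω₂ = I₁ω₁ / I₂ = (8.750)(2.54 rev/s) / (1.490) = 14.92 rev/s.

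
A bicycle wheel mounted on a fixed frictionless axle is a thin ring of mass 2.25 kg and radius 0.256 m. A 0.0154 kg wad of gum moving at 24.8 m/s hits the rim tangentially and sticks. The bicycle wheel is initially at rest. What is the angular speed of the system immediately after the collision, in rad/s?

The axle reaction passes through the axle and exerts no torque about it; angular momentum about the axle is conserved through the impact.
I_p = (2.25)(0.256)² = 0.1475 kg·m². Taking the sense of the wad of gum's angular momentum as positive, L_{wad} = m v R = (0.0154)(24.8)(0.256) = 0.09777 kg·m²/s.
L_i = 0 + 0.09777 = 0.09777 kg·m²/s.
After sticking, I_f = I_p + m R² = 0.1475 + (0.0154)(0.256)² = 0.1485 kg·m².
ω_f = L_i / I_f = 0.09777 / 0.1485 = 0.6585 rad/s.

|ω_f| ≈ 0.659 rad/s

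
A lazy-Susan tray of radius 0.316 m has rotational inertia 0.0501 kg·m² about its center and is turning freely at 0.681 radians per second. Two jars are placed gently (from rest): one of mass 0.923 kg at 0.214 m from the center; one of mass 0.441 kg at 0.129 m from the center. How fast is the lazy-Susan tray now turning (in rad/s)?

ω_f ≈ 0.342 rad/s

The added mass arrives with no angular momentum about the center, and any external torque about the center is negligible, so the system's angular momentum is conserved.
Added inertia Σmr² = (0.923)(0.214)² + (0.441)(0.129)² = 0.04961 kg·m²; I_f = 0.05010 + 0.04961 = 0.09971 kg·m².
ω_f = I_p ω_i / I_f = (0.05010)(0.681) / 0.09971 = 0.3422 rad/s.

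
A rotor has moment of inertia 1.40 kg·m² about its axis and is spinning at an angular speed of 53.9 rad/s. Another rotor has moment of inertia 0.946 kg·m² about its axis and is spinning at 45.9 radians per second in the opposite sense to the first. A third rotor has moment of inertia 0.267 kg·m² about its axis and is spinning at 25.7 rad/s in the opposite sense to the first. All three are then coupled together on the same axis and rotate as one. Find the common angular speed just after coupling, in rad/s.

|ω_f| ≈ 9.64 rad/s

No external torque acts about the common axis, so total angular momentum is conserved.
Taking A's sense as positive: L = (1.400)(53.9) − (0.9460)(45.9) − (0.2670)(25.7) = 25.18 kg·m²·rad/s.
Combined I = 1.400 + 0.9460 + 0.2670 = 2.613 kg·m².
ω_f = L / I = 25.18 / 2.613 = 9.635 rad/s.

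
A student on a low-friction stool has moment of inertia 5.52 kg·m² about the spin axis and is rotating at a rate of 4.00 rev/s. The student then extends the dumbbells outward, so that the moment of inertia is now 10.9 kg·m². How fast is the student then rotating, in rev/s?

With no external torque about the axis, L is conserved: I₁ω₁ = I₂ω₂.
ω₂ = I₁ω₁ / I₂ = (5.520)(4.00 rev/s) / (10.90) = 2.026 rev/s.

ω₂ ≈ 2.03 rev/s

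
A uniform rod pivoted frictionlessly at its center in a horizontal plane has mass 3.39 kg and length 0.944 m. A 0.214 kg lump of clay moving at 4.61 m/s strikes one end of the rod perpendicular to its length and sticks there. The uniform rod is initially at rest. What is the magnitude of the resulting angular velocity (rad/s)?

The axle reaction passes through the pivot and exerts no torque about it; angular momentum about the pivot is conserved through the impact.
I_p = (1/12)(3.39)(0.944)² = 0.2517 kg·m². Taking the sense of the lump of clay's angular momentum as positive, L_{lump} = m v R = (0.214)(4.61)(0.944/2) = 0.4656 kg·m²/s.
L_i = 0 + 0.4656 = 0.4656 kg·m²/s.
After sticking, I_f = I_p + m R² = 0.2517 + (0.214)(0.944/2)² = 0.2994 kg·m².
ω_f = L_i / I_f = 0.4656 / 0.2994 = 1.555 rad/s.

|ω_f| ≈ 1.56 rad/s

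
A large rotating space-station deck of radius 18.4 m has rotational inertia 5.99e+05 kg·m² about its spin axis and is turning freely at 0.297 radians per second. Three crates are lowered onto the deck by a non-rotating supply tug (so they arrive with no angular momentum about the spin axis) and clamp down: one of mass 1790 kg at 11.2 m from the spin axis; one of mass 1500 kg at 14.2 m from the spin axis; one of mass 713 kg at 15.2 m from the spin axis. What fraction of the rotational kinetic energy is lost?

The added mass arrives with no angular momentum about the spin axis, and any external torque about the spin axis is negligible, so the system's angular momentum is conserved.
Added inertia Σmr² = (1790)(11.2)² + (1500)(14.2)² + (713)(15.2)² = 6.917e+05 kg·m²; I_f = 5.990e+05 + 6.917e+05 = 1.291e+06 kg·m².
ω_f = I_p ω_i / I_f = (5.990e+05)(0.297) / 1.291e+06 = 0.1378 rad/s.
KE_i = ½(5.990e+05)(0.2970 rad/s)² = 26420 J; KE_f = ½(1.291e+06)(0.1378)² = 12260 J.
Fraction lost = 0.5359.

fraction ≈ 0.536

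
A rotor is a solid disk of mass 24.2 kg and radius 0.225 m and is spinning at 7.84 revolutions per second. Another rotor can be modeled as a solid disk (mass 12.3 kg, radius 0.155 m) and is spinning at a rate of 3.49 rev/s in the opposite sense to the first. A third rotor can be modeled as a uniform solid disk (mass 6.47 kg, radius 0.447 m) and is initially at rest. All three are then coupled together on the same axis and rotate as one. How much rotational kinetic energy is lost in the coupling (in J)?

The coupling torques are internal; angular momentum about the shared axis is conserved.
Moments of inertia: I_A = ½(24.2)(0.225)² = 0.6126 kg·m²; I_B = ½(12.3)(0.155)² = 0.1478 kg·m²; I_C = ½(6.47)(0.447)² = 0.6464 kg·m².
Taking A's sense as positive: L = (0.6126)(7.84) − (0.1478)(3.49) = 4.287 kg·m²·rev/s.
Combined I = 0.6126 + 0.1478 + 0.6464 = 1.407 kg·m².
ω_f = L / I = 4.287 / 1.407 = 3.047 rev/s.
KE_i = ½ΣIω² = 778.7 J; KE_f = ½(1.407)(19.15)² = 257.9 J.

ΔKE lost ≈ 521 J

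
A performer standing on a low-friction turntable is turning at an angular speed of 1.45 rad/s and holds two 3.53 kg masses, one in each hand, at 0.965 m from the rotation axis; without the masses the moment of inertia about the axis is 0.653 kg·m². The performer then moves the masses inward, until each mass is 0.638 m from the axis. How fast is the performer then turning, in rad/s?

ω₂ ≈ 2.97 rad/s

No external torque acts about the spin axis, so angular momentum is conserved.
I₁ = 0.653 + 2(3.53)(0.965)² = 7.227 kg·m²; I₂ = 0.653 + 2(3.53)(0.638)² = 3.527 kg·m².
ω₂ = I₁ω₁ / I₂ = (7.227)(1.45 rad/s) / (3.527) = 2.972 rad/s.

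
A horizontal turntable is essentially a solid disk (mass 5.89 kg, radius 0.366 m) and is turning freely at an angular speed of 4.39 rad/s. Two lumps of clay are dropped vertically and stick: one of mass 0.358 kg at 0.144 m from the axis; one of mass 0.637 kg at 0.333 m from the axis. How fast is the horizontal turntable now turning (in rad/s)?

ω_f ≈ 3.66 rad/s

The added mass arrives with no angular momentum about the axis, and any external torque about the axis is negligible, so the system's angular momentum is conserved.
I_p = ½(5.89)(0.366)² = 0.3945 kg·m².
Added inertia Σmr² = (0.358)(0.144)² + (0.637)(0.333)² = 0.07806 kg·m²; I_f = 0.3945 + 0.07806 = 0.4726 kg·m².
ω_f = I_p ω_i / I_f = (0.3945)(4.39) / 0.4726 = 3.665 rad/s.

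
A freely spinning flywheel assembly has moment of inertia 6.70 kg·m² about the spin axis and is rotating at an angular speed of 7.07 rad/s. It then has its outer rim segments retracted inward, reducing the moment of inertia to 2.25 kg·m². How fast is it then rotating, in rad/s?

No external torque acts about the spin axis, so angular momentum is conserved.
ω₂ = I₁ω₁ / I₂ = (6.700)(7.07 rad/s) / (2.250) = 21.05 rad/s.

ω₂ ≈ 21.1 rad/s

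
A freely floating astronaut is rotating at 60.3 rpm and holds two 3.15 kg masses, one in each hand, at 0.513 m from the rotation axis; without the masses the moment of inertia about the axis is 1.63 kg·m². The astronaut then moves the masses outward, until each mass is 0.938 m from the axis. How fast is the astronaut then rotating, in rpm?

Angular momentum about the spin axis is conserved since the torque about it is zero.
I₁ = 1.63 + 2(3.15)(0.513)² = 3.288 kg·m²; I₂ = 1.63 + 2(3.15)(0.938)² = 7.173 kg·m².
ω₂ = I₁ω₁ / I₂ = (3.288)(60.3 rpm) / (7.173) = 27.64 rpm.

ω₂ ≈ 27.6 rpm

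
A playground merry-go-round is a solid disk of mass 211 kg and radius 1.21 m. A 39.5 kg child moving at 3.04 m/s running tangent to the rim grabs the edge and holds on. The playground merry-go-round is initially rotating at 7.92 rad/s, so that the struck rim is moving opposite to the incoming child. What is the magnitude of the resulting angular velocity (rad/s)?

|ω_f| ≈ 5.08 rad/s

About the axle the impulsive forces during the collision are internal, so angular momentum about that axis is conserved.
I_p = ½(211)(1.21)² = 154.5 kg·m². Taking the sense of the child's angular momentum as positive, L_{child} = m v R = (39.5)(3.04)(1.21) = 145.3 kg·m²/s.
L_i = −I_p ω_p + m v R = −(154.5)(7.92) + 145.3 = -1078 kg·m²/s.
After sticking, I_f = I_p + m R² = 154.5 + (39.5)(1.21)² = 212.3 kg·m².
ω_f = L_i / I_f = -1078 / 212.3 = -5.078 rad/s.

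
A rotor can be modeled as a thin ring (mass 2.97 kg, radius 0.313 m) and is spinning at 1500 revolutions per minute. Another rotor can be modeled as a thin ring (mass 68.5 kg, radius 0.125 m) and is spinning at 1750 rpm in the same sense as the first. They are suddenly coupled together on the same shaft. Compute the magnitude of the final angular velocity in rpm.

The coupling torques are internal; angular momentum about the shared axis is conserved.
Moments of inertia: I_A = (2.97)(0.313)² = 0.2910 kg·m²; I_B = (68.5)(0.125)² = 1.070 kg·m².
Taking A's sense as positive: L = (0.2910)(1500) + (1.070)(1750) = 2309 kg·m²·rpm.
Combined I = 0.2910 + 1.070 = 1.361 kg·m².
ω_f = L / I = 2309 / 1.361 = 1697 rpm.

|ω_f| ≈ 1700 rpm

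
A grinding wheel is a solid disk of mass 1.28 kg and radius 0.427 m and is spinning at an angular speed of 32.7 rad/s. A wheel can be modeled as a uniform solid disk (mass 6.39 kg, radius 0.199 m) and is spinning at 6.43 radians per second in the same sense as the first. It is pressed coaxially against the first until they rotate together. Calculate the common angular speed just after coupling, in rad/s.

The coupling torques are internal; angular momentum about the shared axis is conserved.
Moments of inertia: I_A = ½(1.28)(0.427)² = 0.1167 kg·m²; I_B = ½(6.39)(0.199)² = 0.1265 kg·m².
Taking A's sense as positive: L = (0.1167)(32.7) + (0.1265)(6.43) = 4.629 kg·m²·rad/s.
Combined I = 0.1167 + 0.1265 = 0.2432 kg·m².
ω_f = L / I = 4.629 / 0.2432 = 19.03 rad/s.

|ω_f| ≈ 19.0 rad/s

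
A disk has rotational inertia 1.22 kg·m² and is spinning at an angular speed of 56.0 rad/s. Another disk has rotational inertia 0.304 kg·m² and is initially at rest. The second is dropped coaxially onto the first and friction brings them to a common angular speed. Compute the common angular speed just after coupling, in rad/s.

No external torque acts about the common axis, so total angular momentum is conserved.
Taking A's sense as positive: L = (1.220)(56.0) = 68.32 kg·m²·rad/s.
Combined I = 1.220 + 0.3040 = 1.524 kg·m².
ω_f = L / I = 68.32 / 1.524 = 44.83 rad/s.

|ω_f| ≈ 44.8 rad/s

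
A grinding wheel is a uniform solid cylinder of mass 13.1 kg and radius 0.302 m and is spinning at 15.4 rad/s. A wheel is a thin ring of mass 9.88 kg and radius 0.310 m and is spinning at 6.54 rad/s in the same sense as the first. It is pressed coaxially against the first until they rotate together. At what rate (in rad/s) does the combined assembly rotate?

|ω_f| ≈ 9.96 rad/s

No external torque acts about the common axis, so total angular momentum is conserved.
Moments of inertia: I_A = ½(13.1)(0.302)² = 0.5974 kg·m²; I_B = (9.88)(0.310)² = 0.9495 kg·m².
Taking A's sense as positive: L = (0.5974)(15.4) + (0.9495)(6.54) = 15.41 kg·m²·rad/s.
Combined I = 0.5974 + 0.9495 = 1.547 kg·m².
ω_f = L / I = 15.41 / 1.547 = 9.962 rad/s.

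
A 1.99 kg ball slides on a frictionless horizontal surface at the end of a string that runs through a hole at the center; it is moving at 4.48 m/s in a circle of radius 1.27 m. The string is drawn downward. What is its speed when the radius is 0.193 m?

v₂ ≈ 29.5 m/s

Central (radial) force ⇒ zero torque about the center ⇒ m v r is constant.
v₂ = v₁ r₁ / r₂ = (4.48)(1.27) / (0.193) = 29.48 m/s.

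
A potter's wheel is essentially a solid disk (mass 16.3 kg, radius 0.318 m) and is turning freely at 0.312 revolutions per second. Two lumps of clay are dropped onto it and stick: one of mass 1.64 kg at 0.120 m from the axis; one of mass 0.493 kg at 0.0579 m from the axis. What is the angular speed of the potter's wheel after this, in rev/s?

ω_f ≈ 0.303 rev/s

The added mass arrives with no angular momentum about the axis, and any external torque about the axis is negligible, so the system's angular momentum is conserved.
I_p = ½(16.3)(0.318)² = 0.8242 kg·m².
Added inertia Σmr² = (1.64)(0.120)² + (0.493)(0.0579)² = 0.02527 kg·m²; I_f = 0.8242 + 0.02527 = 0.8494 kg·m².
ω_f = I_p ω_i / I_f = (0.8242)(0.312) / 0.8494 = 0.3027 rev/s.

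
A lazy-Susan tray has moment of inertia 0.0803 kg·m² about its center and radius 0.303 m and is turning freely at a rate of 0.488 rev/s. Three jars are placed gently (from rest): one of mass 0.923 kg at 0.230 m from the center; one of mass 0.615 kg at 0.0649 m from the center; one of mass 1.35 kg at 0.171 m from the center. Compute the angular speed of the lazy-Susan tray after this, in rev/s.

No external torque acts about the center; L_before = L_after.
Added inertia Σmr² = (0.923)(0.230)² + (0.615)(0.0649)² + (1.35)(0.171)² = 0.09089 kg·m²; I_f = 0.08030 + 0.09089 = 0.1712 kg·m².
ω_f = I_p ω_i / I_f = (0.08030)(0.488) / 0.1712 = 0.2289 rev/s.

ω_f ≈ 0.229 rev/s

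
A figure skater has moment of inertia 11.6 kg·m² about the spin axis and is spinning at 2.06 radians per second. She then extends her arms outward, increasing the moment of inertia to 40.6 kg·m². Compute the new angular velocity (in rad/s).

With no external torque about the axis, L is conserved: I₁ω₁ = I₂ω₂.
ω₂ = I₁ω₁ / I₂ = (11.60)(2.06 rad/s) / (40.60) = 0.5886 rad/s.

ω₂ ≈ 0.589 rad/s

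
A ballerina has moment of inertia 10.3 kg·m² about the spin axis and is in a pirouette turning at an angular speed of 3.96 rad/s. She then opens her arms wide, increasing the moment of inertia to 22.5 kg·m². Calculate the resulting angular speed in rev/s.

ω₂ ≈ 0.289 rev/s

With no external torque about the axis, L is conserved: I₁ω₁ = I₂ω₂.
ω₂ = I₁ω₁ / I₂ = (10.30)(3.96 rad/s) / (22.50) = 1.813 rad/s = 0.2885 rev/s.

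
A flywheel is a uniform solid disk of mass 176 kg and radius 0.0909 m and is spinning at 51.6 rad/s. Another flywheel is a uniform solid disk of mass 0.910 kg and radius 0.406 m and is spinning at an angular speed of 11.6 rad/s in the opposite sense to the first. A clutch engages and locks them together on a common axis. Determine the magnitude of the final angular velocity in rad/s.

No external torque acts about the common axis, so total angular momentum is conserved.
Moments of inertia: I_A = ½(176)(0.0909)² = 0.7271 kg·m²; I_B = ½(0.910)(0.406)² = 0.07500 kg·m².
Taking A's sense as positive: L = (0.7271)(51.6) − (0.07500)(11.6) = 36.65 kg·m²·rad/s.
Combined I = 0.7271 + 0.07500 = 0.8021 kg·m².
ω_f = L / I = 36.65 / 0.8021 = 45.69 rad/s.

|ω_f| ≈ 45.7 rad/s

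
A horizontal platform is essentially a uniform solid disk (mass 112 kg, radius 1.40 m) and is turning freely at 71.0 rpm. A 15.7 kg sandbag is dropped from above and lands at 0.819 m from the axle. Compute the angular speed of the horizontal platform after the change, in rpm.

No external torque acts about the axle; L_before = L_after.
I_p = ½(112)(1.40)² = 109.8 kg·m².
Added inertia Σmr² = (15.7)(0.819)² = 10.53 kg·m²; I_f = 109.8 + 10.53 = 120.3 kg·m².
ω_f = I_p ω_i / I_f = (109.8)(71.0) / 120.3 = 64.78 rpm.

ω_f ≈ 64.8 rpm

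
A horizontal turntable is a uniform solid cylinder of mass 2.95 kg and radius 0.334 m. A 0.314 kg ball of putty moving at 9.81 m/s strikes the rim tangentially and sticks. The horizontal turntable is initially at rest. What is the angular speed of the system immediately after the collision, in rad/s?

About the axle the impulsive forces during the collision are internal, so angular momentum about that axis is conserved.
I_p = ½(2.95)(0.334)² = 0.1645 kg·m². Taking the sense of the ball of putty's angular momentum as positive, L_{ball} = m v R = (0.314)(9.81)(0.334) = 1.029 kg·m²/s.
L_i = 0 + 1.029 = 1.029 kg·m²/s.
After sticking, I_f = I_p + m R² = 0.1645 + (0.314)(0.334)² = 0.1996 kg·m².
ω_f = L_i / I_f = 1.029 / 0.1996 = 5.155 rad/s.

|ω_f| ≈ 5.16 rad/s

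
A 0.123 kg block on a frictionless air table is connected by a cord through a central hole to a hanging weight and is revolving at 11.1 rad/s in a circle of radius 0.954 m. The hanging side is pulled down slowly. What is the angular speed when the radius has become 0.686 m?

ω₂ ≈ 21.5 rad/s

The constraining force is radial, so m r² ω about the center is conserved.
ω₂ = ω₁ (r₁/r₂)² = (11.1)(0.954/0.686)² = 21.47 rad/s.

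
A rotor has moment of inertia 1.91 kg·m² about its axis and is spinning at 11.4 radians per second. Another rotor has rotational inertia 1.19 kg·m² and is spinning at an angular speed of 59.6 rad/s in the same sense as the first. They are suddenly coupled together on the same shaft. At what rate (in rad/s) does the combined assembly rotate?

The coupling torques are internal; angular momentum about the shared axis is conserved.
Taking A's sense as positive: L = (1.910)(11.4) + (1.190)(59.6) = 92.70 kg·m²·rad/s.
Combined I = 1.910 + 1.190 = 3.100 kg·m².
ω_f = L / I = 92.70 / 3.100 = 29.90 rad/s.

|ω_f| ≈ 29.9 rad/s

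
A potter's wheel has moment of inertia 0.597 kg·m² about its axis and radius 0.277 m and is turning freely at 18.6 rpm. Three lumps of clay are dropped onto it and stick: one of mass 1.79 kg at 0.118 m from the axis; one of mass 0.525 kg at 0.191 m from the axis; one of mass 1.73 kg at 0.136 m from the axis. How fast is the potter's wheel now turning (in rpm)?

ω_f ≈ 16.5 rpm

The added mass arrives with no angular momentum about the axis, and any external torque about the axis is negligible, so the system's angular momentum is conserved.
Added inertia Σmr² = (1.79)(0.118)² + (0.525)(0.191)² + (1.73)(0.136)² = 0.07607 kg·m²; I_f = 0.5970 + 0.07607 = 0.6731 kg·m².
ω_f = I_p ω_i / I_f = (0.5970)(18.6) / 0.6731 = 16.50 rpm.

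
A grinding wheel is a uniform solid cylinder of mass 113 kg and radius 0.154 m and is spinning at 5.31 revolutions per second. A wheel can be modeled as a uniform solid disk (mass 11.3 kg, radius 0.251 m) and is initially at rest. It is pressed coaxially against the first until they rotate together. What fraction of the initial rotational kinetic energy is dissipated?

The coupling torques are internal; angular momentum about the shared axis is conserved.
Moments of inertia: I_A = ½(113)(0.154)² = 1.340 kg·m²; I_B = ½(11.3)(0.251)² = 0.3560 kg·m².
Taking A's sense as positive: L = (1.340)(5.31) = 7.115 kg·m²·rev/s.
Combined I = 1.340 + 0.3560 = 1.696 kg·m².
ω_f = L / I = 7.115 / 1.696 = 4.195 rev/s.
KE_i = ½ΣIω² = 745.8 J; KE_f = ½(1.696)(26.36)² = 589.2 J.
Fraction dissipated = (KE_i − KE_f)/KE_i = 0.2099.

fraction ≈ 0.210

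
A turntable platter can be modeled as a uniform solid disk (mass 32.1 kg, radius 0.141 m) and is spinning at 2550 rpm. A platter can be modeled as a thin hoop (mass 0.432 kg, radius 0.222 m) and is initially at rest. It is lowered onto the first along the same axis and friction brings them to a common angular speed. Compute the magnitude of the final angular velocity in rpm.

The coupling torques are internal; angular momentum about the shared axis is conserved.
Moments of inertia: I_A = ½(32.1)(0.141)² = 0.3191 kg·m²; I_B = (0.432)(0.222)² = 0.02129 kg·m².
Taking A's sense as positive: L = (0.3191)(2550) = 813.7 kg·m²·rpm.
Combined I = 0.3191 + 0.02129 = 0.3404 kg·m².
ω_f = L / I = 813.7 / 0.3404 = 2390 rpm.

|ω_f| ≈ 2390 rpm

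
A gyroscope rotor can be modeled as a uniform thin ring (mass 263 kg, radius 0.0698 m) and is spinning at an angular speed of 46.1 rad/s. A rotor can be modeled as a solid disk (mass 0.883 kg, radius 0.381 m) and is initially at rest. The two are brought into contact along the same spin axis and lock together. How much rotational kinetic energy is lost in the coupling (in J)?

ΔKE lost ≈ 64.9 J

The coupling torques are internal; angular momentum about the shared axis is conserved.
Moments of inertia: I_A = (263)(0.0698)² = 1.281 kg·m²; I_B = ½(0.883)(0.381)² = 0.06409 kg·m².
Taking A's sense as positive: L = (1.281)(46.1) = 59.07 kg·m²·rad/s.
Combined I = 1.281 + 0.06409 = 1.345 kg·m².
ω_f = L / I = 59.07 / 1.345 = 43.90 rad/s.
KE_i = ½ΣIω² = 1362 J; KE_f = ½(1.345)(43.90)² = 1297 J.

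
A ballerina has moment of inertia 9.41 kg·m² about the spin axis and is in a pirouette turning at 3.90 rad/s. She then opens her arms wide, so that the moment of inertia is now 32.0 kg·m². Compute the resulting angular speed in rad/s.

ω₂ ≈ 1.15 rad/s

No external torque acts about the spin axis, so angular momentum is conserved.
ω₂ = I₁ω₁ / I₂ = (9.410)(3.90 rad/s) / (32.00) = 1.147 rad/s.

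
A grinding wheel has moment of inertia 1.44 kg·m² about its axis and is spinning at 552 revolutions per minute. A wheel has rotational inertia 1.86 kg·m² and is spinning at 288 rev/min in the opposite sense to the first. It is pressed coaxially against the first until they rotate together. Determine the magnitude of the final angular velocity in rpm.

|ω_f| ≈ 78.5 rpm

No external torque acts about the common axis, so total angular momentum is conserved.
Taking A's sense as positive: L = (1.440)(552) − (1.860)(288) = 259.2 kg·m²·rpm.
Combined I = 1.440 + 1.860 = 3.300 kg·m².
ω_f = L / I = 259.2 / 3.300 = 78.55 rpm.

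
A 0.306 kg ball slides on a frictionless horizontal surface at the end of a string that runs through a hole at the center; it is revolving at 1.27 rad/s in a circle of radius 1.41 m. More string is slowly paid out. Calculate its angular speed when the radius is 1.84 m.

ω₂ ≈ 0.746 rad/s

The constraining force is radial, so m r² ω about the center is conserved.
ω₂ = ω₁ (r₁/r₂)² = (1.27)(1.41/1.84)² = 0.7458 rad/s.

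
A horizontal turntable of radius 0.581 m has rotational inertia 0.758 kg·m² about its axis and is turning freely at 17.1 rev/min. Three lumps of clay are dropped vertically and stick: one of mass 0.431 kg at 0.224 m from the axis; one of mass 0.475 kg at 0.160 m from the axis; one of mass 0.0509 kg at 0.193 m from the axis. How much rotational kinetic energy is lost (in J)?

energy lost ≈ 0.0546 J

No external torque acts about the axis; L_before = L_after.
Added inertia Σmr² = (0.431)(0.224)² + (0.475)(0.160)² + (0.0509)(0.193)² = 0.03568 kg·m²; I_f = 0.7580 + 0.03568 = 0.7937 kg·m².
ω_f = I_p ω_i / I_f = (0.7580)(17.1) / 0.7937 = 16.33 rpm.
KE_i = ½(0.7580)(1.791 rad/s)² = 1.215 J; KE_f = ½(0.7937)(1.710)² = 1.161 J.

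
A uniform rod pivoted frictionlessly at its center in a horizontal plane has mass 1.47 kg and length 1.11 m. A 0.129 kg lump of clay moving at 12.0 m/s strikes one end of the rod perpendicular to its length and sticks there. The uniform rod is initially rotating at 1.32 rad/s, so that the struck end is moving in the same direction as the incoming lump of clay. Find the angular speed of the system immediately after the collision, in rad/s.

|ω_f| ≈ 5.55 rad/s

The axle reaction passes through the pivot and exerts no torque about it; angular momentum about the pivot is conserved through the impact.
I_p = (1/12)(1.47)(1.11)² = 0.1509 kg·m². Taking the sense of the lump of clay's angular momentum as positive, L_{lump} = m v R = (0.129)(12.0)(1.11/2) = 0.8591 kg·m²/s.
L_i = +I_p ω_p + m v R = +(0.1509)(1.32) + 0.8591 = 1.058 kg·m²/s.
After sticking, I_f = I_p + m R² = 0.1509 + (0.129)(1.11/2)² = 0.1907 kg·m².
ω_f = L_i / I_f = 1.058 / 0.1907 = 5.551 rad/s.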